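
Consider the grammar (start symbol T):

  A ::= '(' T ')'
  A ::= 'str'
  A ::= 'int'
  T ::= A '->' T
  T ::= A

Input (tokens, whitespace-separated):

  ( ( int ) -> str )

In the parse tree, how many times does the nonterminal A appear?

4

[T [A ( [T [A ( [T [A int]] )] -> [T [A str]]] )]]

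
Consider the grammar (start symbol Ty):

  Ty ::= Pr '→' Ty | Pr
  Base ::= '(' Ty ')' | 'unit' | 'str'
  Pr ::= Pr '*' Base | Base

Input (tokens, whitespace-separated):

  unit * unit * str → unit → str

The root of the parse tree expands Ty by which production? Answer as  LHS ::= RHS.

[Ty [Pr [Pr [Pr [Base unit]] * [Base unit]] * [Base str]] → [Ty [Pr [Base unit]] → [Ty [Pr [Base str]]]]]

Ty ::= Pr '→' Ty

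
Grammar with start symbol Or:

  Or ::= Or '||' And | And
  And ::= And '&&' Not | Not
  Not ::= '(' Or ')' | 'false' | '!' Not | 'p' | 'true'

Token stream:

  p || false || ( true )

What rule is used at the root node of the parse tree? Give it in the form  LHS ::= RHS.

[Or [Or [Or [And [Not p]]] || [And [Not false]]] || [And [Not ( [Or [And [Not true]]] )]]]

Or ::= Or '||' And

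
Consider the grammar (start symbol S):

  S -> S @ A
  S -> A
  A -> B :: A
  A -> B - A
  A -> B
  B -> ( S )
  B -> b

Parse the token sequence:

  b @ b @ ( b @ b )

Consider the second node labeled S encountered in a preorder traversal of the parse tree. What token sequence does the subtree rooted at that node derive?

b @ b

[S [S [S [A [B b]]] @ [A [B b]]] @ [A [B ( [S [S [A [B b]]] @ [A [B b]]] )]]]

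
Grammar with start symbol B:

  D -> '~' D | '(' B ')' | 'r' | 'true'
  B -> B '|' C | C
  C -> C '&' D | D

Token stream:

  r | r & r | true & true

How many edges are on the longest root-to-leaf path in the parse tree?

[B [B [B [C [D r]]] | [C [C [D r]] & [D r]]] | [C [C [D true]] & [D true]]]

5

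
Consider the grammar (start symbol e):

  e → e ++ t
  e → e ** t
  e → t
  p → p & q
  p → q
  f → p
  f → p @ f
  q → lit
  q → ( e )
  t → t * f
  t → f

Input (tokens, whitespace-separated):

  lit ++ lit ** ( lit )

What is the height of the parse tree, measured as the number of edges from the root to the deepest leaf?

10

[e [e [e [t [f [p [q lit]]]]] ++ [t [f [p [q lit]]]]] ** [t [f [p [q ( [e [t [f [p [q lit]]]]] )]]]]]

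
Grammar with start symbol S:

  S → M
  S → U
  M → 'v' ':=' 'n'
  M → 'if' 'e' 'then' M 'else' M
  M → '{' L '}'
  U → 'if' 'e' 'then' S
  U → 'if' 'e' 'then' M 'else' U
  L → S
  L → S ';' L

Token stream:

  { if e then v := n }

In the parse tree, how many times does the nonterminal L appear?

[S [M { [L [S [U if e then [S [M v := n]]]]] }]]

1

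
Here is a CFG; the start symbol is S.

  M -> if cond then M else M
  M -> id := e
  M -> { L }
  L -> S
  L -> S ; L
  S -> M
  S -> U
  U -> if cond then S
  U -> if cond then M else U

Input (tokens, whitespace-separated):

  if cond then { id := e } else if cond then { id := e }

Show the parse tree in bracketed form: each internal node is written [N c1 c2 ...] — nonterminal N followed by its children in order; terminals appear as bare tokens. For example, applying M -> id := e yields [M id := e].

[S [U if cond then [M { [L [S [M id := e]]] }] else [U if cond then [S [M { [L [S [M id := e]]] }]]]]]

S
U
if cond then M else U
if cond then { L } else U
if cond then { S } else U
if cond then { M } else U
if cond then { id := e } else U
if cond then { id := e } else if cond then S
if cond then { id := e } else if cond then M
if cond then { id := e } else if cond then { L }
if cond then { id := e } else if cond then { S }
if cond then { id := e } else if cond then { M }
if cond then { id := e } else if cond then { id := e }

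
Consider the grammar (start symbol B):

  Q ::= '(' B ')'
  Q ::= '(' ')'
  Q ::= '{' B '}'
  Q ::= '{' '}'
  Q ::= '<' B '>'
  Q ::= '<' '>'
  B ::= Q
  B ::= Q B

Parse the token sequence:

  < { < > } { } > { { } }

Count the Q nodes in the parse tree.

[B [Q < [B [Q { [B [Q < >]] }] [B [Q { }]]] >] [B [Q { [B [Q { }]] }]]]

6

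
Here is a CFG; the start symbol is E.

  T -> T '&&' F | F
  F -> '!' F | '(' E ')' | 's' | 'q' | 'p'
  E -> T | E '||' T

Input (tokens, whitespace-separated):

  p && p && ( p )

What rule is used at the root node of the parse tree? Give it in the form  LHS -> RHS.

E -> T

[E [T [T [T [F p]] && [F p]] && [F ( [E [T [F p]]] )]]]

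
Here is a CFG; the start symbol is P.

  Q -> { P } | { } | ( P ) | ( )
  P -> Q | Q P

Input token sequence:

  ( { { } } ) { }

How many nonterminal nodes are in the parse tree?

[P [Q ( [P [Q { [P [Q { }]] }]] )] [P [Q { }]]]

8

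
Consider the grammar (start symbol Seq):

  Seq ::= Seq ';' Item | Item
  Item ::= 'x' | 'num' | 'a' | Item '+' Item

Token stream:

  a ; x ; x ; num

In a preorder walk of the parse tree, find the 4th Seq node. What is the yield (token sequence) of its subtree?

[Seq [Seq [Seq [Seq [Item a]] ; [Item x]] ; [Item x]] ; [Item num]]

a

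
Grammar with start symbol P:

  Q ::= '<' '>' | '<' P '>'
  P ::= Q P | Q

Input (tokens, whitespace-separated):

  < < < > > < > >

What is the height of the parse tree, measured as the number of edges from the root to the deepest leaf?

6

[P [Q < [P [Q < [P [Q < >]] >] [P [Q < >]]] >]]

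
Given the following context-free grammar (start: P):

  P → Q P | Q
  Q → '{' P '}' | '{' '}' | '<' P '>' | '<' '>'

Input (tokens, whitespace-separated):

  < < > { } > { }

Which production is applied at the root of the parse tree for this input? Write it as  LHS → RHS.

[P [Q < [P [Q < >] [P [Q { }]]] >] [P [Q { }]]]

P → Q P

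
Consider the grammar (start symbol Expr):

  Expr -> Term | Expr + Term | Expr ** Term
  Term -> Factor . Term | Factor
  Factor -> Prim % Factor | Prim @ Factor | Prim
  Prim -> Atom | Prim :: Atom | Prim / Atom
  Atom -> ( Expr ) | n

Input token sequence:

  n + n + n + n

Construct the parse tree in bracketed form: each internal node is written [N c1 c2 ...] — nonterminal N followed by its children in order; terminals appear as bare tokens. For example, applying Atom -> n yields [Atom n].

[Expr [Expr [Expr [Expr [Term [Factor [Prim [Atom n]]]]] + [Term [Factor [Prim [Atom n]]]]] + [Term [Factor [Prim [Atom n]]]]] + [Term [Factor [Prim [Atom n]]]]]

Expr
Expr + Term
Expr + Term + Term
Expr + Term + Term + Term
Term + Term + Term + Term
Factor + Term + Term + Term
Prim + Term + Term + Term
Atom + Term + Term + Term
n + Term + Term + Term
n + Factor + Term + Term
n + Prim + Term + Term
n + Atom + Term + Term
n + n + Term + Term
n + n + Factor + Term
n + n + Prim + Term
n + n + Atom + Term
n + n + n + Term
n + n + n + Factor
n + n + n + Prim
n + n + n + Atom
n + n + n + n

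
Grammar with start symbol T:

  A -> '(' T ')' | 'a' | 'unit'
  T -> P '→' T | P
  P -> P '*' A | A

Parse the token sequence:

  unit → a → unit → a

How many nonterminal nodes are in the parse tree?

12

[T [P [A unit]] → [T [P [A a]] → [T [P [A unit]] → [T [P [A a]]]]]]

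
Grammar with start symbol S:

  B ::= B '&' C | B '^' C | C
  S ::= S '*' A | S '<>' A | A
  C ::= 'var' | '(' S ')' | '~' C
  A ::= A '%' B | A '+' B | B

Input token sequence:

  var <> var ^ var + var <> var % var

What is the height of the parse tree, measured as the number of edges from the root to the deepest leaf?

[S [S [S [A [B [C var]]]] <> [A [A [B [B [C var]] ^ [C var]]] + [B [C var]]]] <> [A [A [B [C var]]] % [B [C var]]]]

7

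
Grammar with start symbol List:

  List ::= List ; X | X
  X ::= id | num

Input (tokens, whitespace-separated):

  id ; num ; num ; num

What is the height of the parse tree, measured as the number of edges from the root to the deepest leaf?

5

[List [List [List [List [X id]] ; [X num]] ; [X num]] ; [X num]]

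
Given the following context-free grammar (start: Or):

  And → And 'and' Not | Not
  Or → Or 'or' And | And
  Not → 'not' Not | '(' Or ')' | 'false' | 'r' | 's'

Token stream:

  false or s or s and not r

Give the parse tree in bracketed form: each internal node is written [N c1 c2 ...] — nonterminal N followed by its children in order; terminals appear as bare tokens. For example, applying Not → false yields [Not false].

[Or [Or [Or [And [Not false]]] or [And [Not s]]] or [And [And [Not s]] and [Not not [Not r]]]]

Or
Or or And
Or or And or And
And or And or And
Not or And or And
false or And or And
false or Not or And
false or s or And
false or s or And and Not
false or s or Not and Not
false or s or s and Not
false or s or s and not Not
false or s or s and not r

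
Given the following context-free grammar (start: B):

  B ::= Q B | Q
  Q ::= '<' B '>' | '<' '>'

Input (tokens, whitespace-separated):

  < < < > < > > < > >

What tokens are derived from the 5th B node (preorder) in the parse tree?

[B [Q < [B [Q < [B [Q < >] [B [Q < >]]] >] [B [Q < >]]] >]]

< >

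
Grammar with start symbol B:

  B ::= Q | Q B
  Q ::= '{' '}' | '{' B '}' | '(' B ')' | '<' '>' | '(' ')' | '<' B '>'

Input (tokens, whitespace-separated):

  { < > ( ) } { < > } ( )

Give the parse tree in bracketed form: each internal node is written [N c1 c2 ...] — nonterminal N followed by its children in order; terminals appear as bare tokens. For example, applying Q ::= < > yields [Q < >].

[B [Q { [B [Q < >] [B [Q ( )]]] }] [B [Q { [B [Q < >]] }] [B [Q ( )]]]]

B
Q B
{ B } B
{ Q B } B
{ < > B } B
{ < > Q } B
{ < > ( ) } B
{ < > ( ) } Q B
{ < > ( ) } { B } B
{ < > ( ) } { Q } B
{ < > ( ) } { < > } B
{ < > ( ) } { < > } Q
{ < > ( ) } { < > } ( )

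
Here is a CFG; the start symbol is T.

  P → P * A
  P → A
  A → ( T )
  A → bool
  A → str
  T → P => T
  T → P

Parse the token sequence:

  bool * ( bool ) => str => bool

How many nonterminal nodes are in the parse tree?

[T [P [P [A bool]] * [A ( [T [P [A bool]]] )]] => [T [P [A str]] => [T [P [A bool]]]]]

14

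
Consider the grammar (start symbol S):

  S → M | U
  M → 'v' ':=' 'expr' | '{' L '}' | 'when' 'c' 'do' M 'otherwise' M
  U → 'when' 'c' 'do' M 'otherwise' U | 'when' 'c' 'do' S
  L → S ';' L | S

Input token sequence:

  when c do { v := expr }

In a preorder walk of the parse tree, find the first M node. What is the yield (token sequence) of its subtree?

[S [U when c do [S [M { [L [S [M v := expr]]] }]]]]

{ v := expr }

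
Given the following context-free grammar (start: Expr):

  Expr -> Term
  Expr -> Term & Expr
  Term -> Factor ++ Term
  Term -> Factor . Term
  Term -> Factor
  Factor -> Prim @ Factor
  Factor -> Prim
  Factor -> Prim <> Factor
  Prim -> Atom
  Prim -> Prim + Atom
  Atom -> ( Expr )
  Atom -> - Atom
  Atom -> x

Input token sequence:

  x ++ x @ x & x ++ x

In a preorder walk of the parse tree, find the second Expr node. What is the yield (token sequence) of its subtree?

[Expr [Term [Factor [Prim [Atom x]]] ++ [Term [Factor [Prim [Atom x]] @ [Factor [Prim [Atom x]]]]]] & [Expr [Term [Factor [Prim [Atom x]]] ++ [Term [Factor [Prim [Atom x]]]]]]]

x ++ x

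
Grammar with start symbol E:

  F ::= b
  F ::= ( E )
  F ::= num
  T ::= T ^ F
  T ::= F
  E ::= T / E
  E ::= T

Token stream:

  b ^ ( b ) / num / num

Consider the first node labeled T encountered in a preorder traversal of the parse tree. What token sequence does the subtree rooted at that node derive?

b ^ ( b )

[E [T [T [F b]] ^ [F ( [E [T [F b]]] )]] / [E [T [F num]] / [E [T [F num]]]]]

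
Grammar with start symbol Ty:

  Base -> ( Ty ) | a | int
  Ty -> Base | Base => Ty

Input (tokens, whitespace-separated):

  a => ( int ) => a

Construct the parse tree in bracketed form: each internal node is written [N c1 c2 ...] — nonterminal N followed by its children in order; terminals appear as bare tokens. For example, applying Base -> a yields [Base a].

Ty
Base => Ty
a => Ty
a => Base => Ty
a => ( Ty ) => Ty
a => ( Base ) => Ty
a => ( int ) => Ty
a => ( int ) => Base
a => ( int ) => a

[Ty [Base a] => [Ty [Base ( [Ty [Base int]] )] => [Ty [Base a]]]]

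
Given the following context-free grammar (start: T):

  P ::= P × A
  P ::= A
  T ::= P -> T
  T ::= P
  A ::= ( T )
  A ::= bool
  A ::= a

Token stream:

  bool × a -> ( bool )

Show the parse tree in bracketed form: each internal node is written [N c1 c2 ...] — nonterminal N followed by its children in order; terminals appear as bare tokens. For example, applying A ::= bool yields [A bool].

[T [P [P [A bool]] × [A a]] -> [T [P [A ( [T [P [A bool]]] )]]]]

T
P -> T
P × A -> T
A × A -> T
bool × A -> T
bool × a -> T
bool × a -> P
bool × a -> A
bool × a -> ( T )
bool × a -> ( P )
bool × a -> ( A )
bool × a -> ( bool )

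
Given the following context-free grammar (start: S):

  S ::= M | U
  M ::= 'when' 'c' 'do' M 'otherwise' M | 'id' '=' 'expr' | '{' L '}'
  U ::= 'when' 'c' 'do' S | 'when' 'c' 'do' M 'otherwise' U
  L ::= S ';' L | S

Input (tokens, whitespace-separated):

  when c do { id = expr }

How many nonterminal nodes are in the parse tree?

7

[S [U when c do [S [M { [L [S [M id = expr]]] }]]]]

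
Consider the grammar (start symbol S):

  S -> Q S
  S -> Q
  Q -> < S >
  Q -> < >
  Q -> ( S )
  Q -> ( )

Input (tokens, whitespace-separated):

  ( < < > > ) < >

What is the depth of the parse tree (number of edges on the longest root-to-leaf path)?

6

[S [Q ( [S [Q < [S [Q < >]] >]] )] [S [Q < >]]]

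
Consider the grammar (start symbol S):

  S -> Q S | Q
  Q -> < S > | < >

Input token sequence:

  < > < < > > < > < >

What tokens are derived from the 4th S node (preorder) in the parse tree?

< > < >

[S [Q < >] [S [Q < [S [Q < >]] >] [S [Q < >] [S [Q < >]]]]]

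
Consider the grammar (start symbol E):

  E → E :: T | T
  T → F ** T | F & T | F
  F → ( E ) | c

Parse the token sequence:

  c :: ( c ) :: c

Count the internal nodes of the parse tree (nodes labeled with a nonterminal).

12

[E [E [E [T [F c]]] :: [T [F ( [E [T [F c]]] )]]] :: [T [F c]]]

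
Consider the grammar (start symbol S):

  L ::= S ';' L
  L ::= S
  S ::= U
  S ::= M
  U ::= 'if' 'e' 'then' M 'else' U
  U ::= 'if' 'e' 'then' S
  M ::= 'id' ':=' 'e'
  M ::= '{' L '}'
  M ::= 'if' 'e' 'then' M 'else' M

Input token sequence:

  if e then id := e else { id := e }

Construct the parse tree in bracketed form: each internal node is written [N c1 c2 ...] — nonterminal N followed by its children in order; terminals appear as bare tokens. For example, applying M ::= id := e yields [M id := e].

S
M
if e then M else M
if e then id := e else M
if e then id := e else { L }
if e then id := e else { S }
if e then id := e else { M }
if e then id := e else { id := e }

[S [M if e then [M id := e] else [M { [L [S [M id := e]]] }]]]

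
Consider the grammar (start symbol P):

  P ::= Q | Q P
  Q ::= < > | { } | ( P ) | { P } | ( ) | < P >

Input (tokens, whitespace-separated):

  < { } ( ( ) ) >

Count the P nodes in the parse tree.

4

[P [Q < [P [Q { }] [P [Q ( [P [Q ( )]] )]]] >]]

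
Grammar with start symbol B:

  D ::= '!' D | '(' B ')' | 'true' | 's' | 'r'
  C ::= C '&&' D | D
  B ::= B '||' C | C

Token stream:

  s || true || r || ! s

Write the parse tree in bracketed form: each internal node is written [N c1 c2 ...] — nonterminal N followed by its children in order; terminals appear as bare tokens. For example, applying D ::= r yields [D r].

[B [B [B [B [C [D s]]] || [C [D true]]] || [C [D r]]] || [C [D ! [D s]]]]

B
B || C
B || C || C
B || C || C || C
C || C || C || C
D || C || C || C
s || C || C || C
s || D || C || C
s || true || C || C
s || true || D || C
s || true || r || C
s || true || r || D
s || true || r || ! D
s || true || r || ! s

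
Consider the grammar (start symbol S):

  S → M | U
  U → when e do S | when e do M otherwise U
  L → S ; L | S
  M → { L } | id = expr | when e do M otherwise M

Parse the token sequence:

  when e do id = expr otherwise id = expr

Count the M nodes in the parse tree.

3

[S [M when e do [M id = expr] otherwise [M id = expr]]]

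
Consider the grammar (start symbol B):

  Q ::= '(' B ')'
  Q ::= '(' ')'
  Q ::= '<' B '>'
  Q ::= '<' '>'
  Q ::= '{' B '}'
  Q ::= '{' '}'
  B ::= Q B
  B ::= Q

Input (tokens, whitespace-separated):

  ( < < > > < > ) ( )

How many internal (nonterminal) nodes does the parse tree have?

10

[B [Q ( [B [Q < [B [Q < >]] >] [B [Q < >]]] )] [B [Q ( )]]]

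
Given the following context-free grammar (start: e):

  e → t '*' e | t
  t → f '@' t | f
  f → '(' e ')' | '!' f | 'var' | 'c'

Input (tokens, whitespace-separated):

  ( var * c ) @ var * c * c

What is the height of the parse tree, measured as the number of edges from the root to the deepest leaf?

[e [t [f ( [e [t [f var]] * [e [t [f c]]]] )] @ [t [f var]]] * [e [t [f c]] * [e [t [f c]]]]]

7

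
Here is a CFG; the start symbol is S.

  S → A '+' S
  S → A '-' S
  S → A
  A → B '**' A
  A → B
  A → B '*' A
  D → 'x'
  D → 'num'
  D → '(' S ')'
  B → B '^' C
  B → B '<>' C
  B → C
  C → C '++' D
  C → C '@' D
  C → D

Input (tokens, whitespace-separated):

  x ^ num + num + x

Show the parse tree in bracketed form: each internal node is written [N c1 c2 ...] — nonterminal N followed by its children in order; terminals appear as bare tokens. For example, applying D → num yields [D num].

[S [A [B [B [C [D x]]] ^ [C [D num]]]] + [S [A [B [C [D num]]]] + [S [A [B [C [D x]]]]]]]

S
A + S
B + S
B ^ C + S
C ^ C + S
D ^ C + S
x ^ C + S
x ^ D + S
x ^ num + S
x ^ num + A + S
x ^ num + B + S
x ^ num + C + S
x ^ num + D + S
x ^ num + num + S
x ^ num + num + A
x ^ num + num + B
x ^ num + num + C
x ^ num + num + D
x ^ num + num + x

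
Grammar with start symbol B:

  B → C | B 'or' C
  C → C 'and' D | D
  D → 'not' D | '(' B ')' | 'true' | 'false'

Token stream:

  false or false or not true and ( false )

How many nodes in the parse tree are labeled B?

4

[B [B [B [C [D false]]] or [C [D false]]] or [C [C [D not [D true]]] and [D ( [B [C [D false]]] )]]]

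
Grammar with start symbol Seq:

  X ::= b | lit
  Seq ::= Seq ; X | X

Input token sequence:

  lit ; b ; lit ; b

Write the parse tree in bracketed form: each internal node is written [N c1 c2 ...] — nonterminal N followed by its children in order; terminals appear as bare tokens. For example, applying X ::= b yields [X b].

[Seq [Seq [Seq [Seq [X lit]] ; [X b]] ; [X lit]] ; [X b]]

Seq
Seq ; X
Seq ; X ; X
Seq ; X ; X ; X
X ; X ; X ; X
lit ; X ; X ; X
lit ; b ; X ; X
lit ; b ; lit ; X
lit ; b ; lit ; b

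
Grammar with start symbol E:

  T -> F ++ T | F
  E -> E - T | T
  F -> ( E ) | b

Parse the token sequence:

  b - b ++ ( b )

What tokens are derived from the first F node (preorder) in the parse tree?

b

[E [E [T [F b]]] - [T [F b] ++ [T [F ( [E [T [F b]]] )]]]]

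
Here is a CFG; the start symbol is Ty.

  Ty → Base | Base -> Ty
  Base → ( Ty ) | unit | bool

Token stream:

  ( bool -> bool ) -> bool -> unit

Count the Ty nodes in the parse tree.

5

[Ty [Base ( [Ty [Base bool] -> [Ty [Base bool]]] )] -> [Ty [Base bool] -> [Ty [Base unit]]]]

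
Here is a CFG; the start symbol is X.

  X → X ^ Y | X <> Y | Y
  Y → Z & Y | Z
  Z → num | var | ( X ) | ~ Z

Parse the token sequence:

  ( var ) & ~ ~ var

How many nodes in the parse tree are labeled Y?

[X [Y [Z ( [X [Y [Z var]]] )] & [Y [Z ~ [Z ~ [Z var]]]]]]

3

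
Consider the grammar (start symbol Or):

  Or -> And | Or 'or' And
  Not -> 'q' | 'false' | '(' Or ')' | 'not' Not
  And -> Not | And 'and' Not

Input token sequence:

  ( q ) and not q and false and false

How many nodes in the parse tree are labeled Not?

6

[Or [And [And [And [And [Not ( [Or [And [Not q]]] )]] and [Not not [Not q]]] and [Not false]] and [Not false]]]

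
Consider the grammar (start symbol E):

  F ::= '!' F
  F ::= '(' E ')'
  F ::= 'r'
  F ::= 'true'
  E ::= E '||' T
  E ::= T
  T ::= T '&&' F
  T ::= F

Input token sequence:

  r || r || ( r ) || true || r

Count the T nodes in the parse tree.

6

[E [E [E [E [E [T [F r]]] || [T [F r]]] || [T [F ( [E [T [F r]]] )]]] || [T [F true]]] || [T [F r]]]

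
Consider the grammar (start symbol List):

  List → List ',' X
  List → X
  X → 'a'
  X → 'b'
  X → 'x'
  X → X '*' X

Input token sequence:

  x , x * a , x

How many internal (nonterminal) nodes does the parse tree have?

8

[List [List [List [X x]] , [X [X x] * [X a]]] , [X x]]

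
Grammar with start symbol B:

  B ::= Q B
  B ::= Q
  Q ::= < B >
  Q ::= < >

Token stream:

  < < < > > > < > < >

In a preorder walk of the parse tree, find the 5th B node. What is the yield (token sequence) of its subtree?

< >

[B [Q < [B [Q < [B [Q < >]] >]] >] [B [Q < >] [B [Q < >]]]]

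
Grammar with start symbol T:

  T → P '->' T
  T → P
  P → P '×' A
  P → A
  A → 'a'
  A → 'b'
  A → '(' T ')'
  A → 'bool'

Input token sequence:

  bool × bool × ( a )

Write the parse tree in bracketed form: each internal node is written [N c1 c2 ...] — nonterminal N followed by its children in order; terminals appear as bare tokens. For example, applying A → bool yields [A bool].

[T [P [P [P [A bool]] × [A bool]] × [A ( [T [P [A a]]] )]]]

T
P
P × A
P × A × A
A × A × A
bool × A × A
bool × bool × A
bool × bool × ( T )
bool × bool × ( P )
bool × bool × ( A )
bool × bool × ( a )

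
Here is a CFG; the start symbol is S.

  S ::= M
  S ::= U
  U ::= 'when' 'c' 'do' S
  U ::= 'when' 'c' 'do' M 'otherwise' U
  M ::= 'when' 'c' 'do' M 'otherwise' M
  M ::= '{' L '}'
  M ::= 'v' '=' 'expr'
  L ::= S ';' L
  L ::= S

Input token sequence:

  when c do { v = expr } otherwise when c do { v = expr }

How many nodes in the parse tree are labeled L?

[S [U when c do [M { [L [S [M v = expr]]] }] otherwise [U when c do [S [M { [L [S [M v = expr]]] }]]]]]

2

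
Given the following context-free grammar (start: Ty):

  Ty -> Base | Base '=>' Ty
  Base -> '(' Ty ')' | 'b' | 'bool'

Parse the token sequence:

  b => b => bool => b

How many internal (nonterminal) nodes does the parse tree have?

8

[Ty [Base b] => [Ty [Base b] => [Ty [Base bool] => [Ty [Base b]]]]]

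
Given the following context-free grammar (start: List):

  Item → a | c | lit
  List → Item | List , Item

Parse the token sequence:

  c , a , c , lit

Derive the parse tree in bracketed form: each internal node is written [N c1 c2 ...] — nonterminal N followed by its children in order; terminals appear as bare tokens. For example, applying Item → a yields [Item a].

List
List , Item
List , Item , Item
List , Item , Item , Item
Item , Item , Item , Item
c , Item , Item , Item
c , a , Item , Item
c , a , c , Item
c , a , c , lit

[List [List [List [List [Item c]] , [Item a]] , [Item c]] , [Item lit]]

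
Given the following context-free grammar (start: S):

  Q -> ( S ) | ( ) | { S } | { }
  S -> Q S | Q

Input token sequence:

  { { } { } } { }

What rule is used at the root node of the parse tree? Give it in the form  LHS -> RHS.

[S [Q { [S [Q { }] [S [Q { }]]] }] [S [Q { }]]]

S -> Q S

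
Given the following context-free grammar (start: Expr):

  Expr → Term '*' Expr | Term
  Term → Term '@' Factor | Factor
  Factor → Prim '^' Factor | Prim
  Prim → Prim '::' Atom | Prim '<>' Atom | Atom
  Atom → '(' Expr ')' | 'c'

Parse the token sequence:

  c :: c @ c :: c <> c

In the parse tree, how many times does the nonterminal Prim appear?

5

[Expr [Term [Term [Factor [Prim [Prim [Atom c]] :: [Atom c]]]] @ [Factor [Prim [Prim [Prim [Atom c]] :: [Atom c]] <> [Atom c]]]]]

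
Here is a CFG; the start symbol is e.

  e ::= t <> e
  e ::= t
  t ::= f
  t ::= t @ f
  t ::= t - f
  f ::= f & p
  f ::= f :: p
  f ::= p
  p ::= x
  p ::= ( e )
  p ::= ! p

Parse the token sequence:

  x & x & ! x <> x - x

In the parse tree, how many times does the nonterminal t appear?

[e [t [f [f [f [p x]] & [p x]] & [p ! [p x]]]] <> [e [t [t [f [p x]]] - [f [p x]]]]]

3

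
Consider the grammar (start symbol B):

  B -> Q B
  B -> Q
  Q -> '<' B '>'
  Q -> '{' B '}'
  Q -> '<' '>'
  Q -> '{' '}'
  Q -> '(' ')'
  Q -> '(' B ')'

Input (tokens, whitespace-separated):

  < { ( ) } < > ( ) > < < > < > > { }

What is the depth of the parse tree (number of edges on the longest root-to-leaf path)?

6

[B [Q < [B [Q { [B [Q ( )]] }] [B [Q < >] [B [Q ( )]]]] >] [B [Q < [B [Q < >] [B [Q < >]]] >] [B [Q { }]]]]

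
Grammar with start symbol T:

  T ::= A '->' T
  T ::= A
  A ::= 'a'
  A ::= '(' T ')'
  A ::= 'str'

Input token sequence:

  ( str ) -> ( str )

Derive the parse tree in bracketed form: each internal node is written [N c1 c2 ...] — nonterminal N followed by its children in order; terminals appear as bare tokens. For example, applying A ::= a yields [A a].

[T [A ( [T [A str]] )] -> [T [A ( [T [A str]] )]]]

T
A -> T
( T ) -> T
( A ) -> T
( str ) -> T
( str ) -> A
( str ) -> ( T )
( str ) -> ( A )
( str ) -> ( str )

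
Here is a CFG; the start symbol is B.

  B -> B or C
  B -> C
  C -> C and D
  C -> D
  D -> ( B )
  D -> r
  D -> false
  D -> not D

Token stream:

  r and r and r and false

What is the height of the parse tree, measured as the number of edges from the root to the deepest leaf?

6

[B [C [C [C [C [D r]] and [D r]] and [D r]] and [D false]]]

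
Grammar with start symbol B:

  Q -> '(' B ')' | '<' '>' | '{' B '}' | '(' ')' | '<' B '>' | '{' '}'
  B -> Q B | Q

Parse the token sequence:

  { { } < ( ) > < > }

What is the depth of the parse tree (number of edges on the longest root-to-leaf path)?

7

[B [Q { [B [Q { }] [B [Q < [B [Q ( )]] >] [B [Q < >]]]] }]]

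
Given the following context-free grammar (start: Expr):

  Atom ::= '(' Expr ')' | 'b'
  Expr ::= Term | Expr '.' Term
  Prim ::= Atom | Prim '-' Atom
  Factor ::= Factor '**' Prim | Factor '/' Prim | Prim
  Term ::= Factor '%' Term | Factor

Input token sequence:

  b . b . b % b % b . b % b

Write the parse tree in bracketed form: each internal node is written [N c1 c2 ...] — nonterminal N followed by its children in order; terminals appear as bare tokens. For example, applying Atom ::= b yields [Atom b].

[Expr [Expr [Expr [Expr [Term [Factor [Prim [Atom b]]]]] . [Term [Factor [Prim [Atom b]]]]] . [Term [Factor [Prim [Atom b]]] % [Term [Factor [Prim [Atom b]]] % [Term [Factor [Prim [Atom b]]]]]]] . [Term [Factor [Prim [Atom b]]] % [Term [Factor [Prim [Atom b]]]]]]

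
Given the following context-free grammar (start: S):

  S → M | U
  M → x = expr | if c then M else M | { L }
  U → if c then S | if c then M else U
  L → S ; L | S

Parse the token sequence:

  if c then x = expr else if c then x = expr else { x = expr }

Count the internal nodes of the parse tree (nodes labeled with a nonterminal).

[S [M if c then [M x = expr] else [M if c then [M x = expr] else [M { [L [S [M x = expr]]] }]]]]

9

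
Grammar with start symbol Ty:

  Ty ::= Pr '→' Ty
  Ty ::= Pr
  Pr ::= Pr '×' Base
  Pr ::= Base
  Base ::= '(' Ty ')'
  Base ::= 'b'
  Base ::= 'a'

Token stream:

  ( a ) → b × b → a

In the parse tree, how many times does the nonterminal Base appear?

[Ty [Pr [Base ( [Ty [Pr [Base a]]] )]] → [Ty [Pr [Pr [Base b]] × [Base b]] → [Ty [Pr [Base a]]]]]

5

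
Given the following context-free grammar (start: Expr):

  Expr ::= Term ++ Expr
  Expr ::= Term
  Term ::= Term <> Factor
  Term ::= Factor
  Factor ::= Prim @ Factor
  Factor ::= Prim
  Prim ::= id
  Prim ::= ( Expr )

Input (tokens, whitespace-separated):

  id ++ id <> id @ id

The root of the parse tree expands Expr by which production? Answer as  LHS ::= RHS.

Expr ::= Term ++ Expr

[Expr [Term [Factor [Prim id]]] ++ [Expr [Term [Term [Factor [Prim id]]] <> [Factor [Prim id] @ [Factor [Prim id]]]]]]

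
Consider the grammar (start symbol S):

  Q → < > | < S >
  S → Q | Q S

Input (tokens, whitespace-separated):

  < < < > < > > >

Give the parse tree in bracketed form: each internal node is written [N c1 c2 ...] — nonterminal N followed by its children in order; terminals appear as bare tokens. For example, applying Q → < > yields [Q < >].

[S [Q < [S [Q < [S [Q < >] [S [Q < >]]] >]] >]]

S
Q
< S >
< Q >
< < S > >
< < Q S > >
< < < > S > >
< < < > Q > >
< < < > < > > >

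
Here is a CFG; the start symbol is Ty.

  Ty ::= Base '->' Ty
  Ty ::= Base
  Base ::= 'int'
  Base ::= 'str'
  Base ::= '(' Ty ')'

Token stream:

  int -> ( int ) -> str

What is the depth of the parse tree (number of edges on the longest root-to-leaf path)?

5

[Ty [Base int] -> [Ty [Base ( [Ty [Base int]] )] -> [Ty [Base str]]]]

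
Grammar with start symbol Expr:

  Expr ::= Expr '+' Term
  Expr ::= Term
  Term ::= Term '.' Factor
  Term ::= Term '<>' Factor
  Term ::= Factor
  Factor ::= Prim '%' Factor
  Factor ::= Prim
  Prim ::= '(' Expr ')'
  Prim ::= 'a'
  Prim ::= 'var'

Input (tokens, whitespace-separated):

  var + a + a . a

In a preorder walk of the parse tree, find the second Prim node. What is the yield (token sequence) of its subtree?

a

[Expr [Expr [Expr [Term [Factor [Prim var]]]] + [Term [Factor [Prim a]]]] + [Term [Term [Factor [Prim a]]] . [Factor [Prim a]]]]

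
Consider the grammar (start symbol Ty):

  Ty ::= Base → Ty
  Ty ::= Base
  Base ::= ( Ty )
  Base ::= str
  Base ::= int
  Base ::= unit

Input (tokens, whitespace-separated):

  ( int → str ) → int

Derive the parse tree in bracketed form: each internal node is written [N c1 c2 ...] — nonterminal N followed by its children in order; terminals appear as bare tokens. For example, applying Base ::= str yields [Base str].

Ty
Base → Ty
( Ty ) → Ty
( Base → Ty ) → Ty
( int → Ty ) → Ty
( int → Base ) → Ty
( int → str ) → Ty
( int → str ) → Base
( int → str ) → int

[Ty [Base ( [Ty [Base int] → [Ty [Base str]]] )] → [Ty [Base int]]]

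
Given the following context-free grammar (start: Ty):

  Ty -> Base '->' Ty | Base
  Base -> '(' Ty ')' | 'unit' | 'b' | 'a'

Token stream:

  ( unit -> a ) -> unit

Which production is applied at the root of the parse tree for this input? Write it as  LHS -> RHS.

[Ty [Base ( [Ty [Base unit] -> [Ty [Base a]]] )] -> [Ty [Base unit]]]

Ty -> Base '->' Ty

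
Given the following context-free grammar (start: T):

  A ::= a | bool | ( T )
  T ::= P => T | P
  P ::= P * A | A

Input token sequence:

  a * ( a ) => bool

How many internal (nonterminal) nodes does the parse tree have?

[T [P [P [A a]] * [A ( [T [P [A a]]] )]] => [T [P [A bool]]]]

11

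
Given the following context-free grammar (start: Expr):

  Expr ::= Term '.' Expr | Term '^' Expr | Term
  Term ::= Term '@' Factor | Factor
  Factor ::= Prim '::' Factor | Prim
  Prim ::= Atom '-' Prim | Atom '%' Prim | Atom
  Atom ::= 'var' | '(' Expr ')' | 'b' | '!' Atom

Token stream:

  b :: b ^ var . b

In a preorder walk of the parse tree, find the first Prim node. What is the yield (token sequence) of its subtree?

[Expr [Term [Factor [Prim [Atom b]] :: [Factor [Prim [Atom b]]]]] ^ [Expr [Term [Factor [Prim [Atom var]]]] . [Expr [Term [Factor [Prim [Atom b]]]]]]]

b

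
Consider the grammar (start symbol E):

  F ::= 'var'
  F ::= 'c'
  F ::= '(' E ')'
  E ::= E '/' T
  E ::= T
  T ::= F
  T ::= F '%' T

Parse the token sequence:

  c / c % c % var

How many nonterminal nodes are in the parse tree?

10

[E [E [T [F c]]] / [T [F c] % [T [F c] % [T [F var]]]]]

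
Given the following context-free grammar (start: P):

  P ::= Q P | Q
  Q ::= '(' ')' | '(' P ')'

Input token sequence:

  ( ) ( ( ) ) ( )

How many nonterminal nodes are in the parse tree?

8

[P [Q ( )] [P [Q ( [P [Q ( )]] )] [P [Q ( )]]]]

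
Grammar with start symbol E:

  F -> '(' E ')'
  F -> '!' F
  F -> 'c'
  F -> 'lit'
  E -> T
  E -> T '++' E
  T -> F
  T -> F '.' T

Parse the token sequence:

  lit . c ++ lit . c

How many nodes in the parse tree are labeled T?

4

[E [T [F lit] . [T [F c]]] ++ [E [T [F lit] . [T [F c]]]]]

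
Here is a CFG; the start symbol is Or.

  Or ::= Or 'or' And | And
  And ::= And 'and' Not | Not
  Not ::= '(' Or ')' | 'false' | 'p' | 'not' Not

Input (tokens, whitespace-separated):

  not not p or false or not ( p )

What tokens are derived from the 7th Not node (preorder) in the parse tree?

p

[Or [Or [Or [And [Not not [Not not [Not p]]]]] or [And [Not false]]] or [And [Not not [Not ( [Or [And [Not p]]] )]]]]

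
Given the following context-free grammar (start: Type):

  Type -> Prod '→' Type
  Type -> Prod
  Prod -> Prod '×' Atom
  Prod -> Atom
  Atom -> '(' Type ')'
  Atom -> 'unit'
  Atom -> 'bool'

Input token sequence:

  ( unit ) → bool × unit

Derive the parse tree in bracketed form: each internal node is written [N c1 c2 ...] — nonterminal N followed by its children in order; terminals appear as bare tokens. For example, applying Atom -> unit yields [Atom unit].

[Type [Prod [Atom ( [Type [Prod [Atom unit]]] )]] → [Type [Prod [Prod [Atom bool]] × [Atom unit]]]]

Type
Prod → Type
Atom → Type
( Type ) → Type
( Prod ) → Type
( Atom ) → Type
( unit ) → Type
( unit ) → Prod
( unit ) → Prod × Atom
( unit ) → Atom × Atom
( unit ) → bool × Atom
( unit ) → bool × unit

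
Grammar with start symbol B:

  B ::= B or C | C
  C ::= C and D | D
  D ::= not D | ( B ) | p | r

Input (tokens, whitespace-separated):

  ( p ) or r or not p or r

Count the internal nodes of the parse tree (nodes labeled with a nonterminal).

[B [B [B [B [C [D ( [B [C [D p]]] )]]] or [C [D r]]] or [C [D not [D p]]]] or [C [D r]]]

16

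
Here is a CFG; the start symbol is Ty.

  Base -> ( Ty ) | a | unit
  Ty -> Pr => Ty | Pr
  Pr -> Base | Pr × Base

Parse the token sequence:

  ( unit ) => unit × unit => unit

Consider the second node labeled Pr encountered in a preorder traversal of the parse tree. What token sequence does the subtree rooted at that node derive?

[Ty [Pr [Base ( [Ty [Pr [Base unit]]] )]] => [Ty [Pr [Pr [Base unit]] × [Base unit]] => [Ty [Pr [Base unit]]]]]

unit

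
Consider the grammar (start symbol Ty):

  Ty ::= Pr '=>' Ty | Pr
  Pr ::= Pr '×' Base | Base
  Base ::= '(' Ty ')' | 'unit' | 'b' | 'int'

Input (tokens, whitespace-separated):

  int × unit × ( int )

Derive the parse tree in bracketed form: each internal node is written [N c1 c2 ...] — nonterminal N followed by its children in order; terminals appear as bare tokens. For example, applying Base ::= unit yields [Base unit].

[Ty [Pr [Pr [Pr [Base int]] × [Base unit]] × [Base ( [Ty [Pr [Base int]]] )]]]

Ty
Pr
Pr × Base
Pr × Base × Base
Base × Base × Base
int × Base × Base
int × unit × Base
int × unit × ( Ty )
int × unit × ( Pr )
int × unit × ( Base )
int × unit × ( int )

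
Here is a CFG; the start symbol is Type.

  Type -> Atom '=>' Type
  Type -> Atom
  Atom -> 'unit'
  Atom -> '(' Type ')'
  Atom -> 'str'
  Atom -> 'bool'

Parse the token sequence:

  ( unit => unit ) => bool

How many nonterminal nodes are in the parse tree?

[Type [Atom ( [Type [Atom unit] => [Type [Atom unit]]] )] => [Type [Atom bool]]]

8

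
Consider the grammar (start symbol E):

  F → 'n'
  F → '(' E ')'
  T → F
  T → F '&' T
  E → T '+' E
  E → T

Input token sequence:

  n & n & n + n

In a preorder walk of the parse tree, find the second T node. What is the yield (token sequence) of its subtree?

[E [T [F n] & [T [F n] & [T [F n]]]] + [E [T [F n]]]]

n & n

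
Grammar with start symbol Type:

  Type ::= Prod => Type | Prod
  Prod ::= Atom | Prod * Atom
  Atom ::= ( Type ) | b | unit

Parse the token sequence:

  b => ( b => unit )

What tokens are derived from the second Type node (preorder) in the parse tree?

[Type [Prod [Atom b]] => [Type [Prod [Atom ( [Type [Prod [Atom b]] => [Type [Prod [Atom unit]]]] )]]]]

( b => unit )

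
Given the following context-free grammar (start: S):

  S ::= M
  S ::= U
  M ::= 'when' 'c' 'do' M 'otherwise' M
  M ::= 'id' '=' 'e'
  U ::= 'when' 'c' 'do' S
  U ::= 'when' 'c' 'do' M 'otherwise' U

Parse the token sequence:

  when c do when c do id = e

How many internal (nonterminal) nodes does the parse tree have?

6

[S [U when c do [S [U when c do [S [M id = e]]]]]]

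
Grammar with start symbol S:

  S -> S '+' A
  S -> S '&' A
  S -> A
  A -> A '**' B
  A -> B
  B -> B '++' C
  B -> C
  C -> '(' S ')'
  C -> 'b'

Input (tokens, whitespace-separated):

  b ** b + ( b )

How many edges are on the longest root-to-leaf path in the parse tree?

[S [S [A [A [B [C b]]] ** [B [C b]]]] + [A [B [C ( [S [A [B [C b]]]] )]]]]

8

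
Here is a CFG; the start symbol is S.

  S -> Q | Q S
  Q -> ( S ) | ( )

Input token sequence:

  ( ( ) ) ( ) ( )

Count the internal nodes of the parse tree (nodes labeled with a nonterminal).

[S [Q ( [S [Q ( )]] )] [S [Q ( )] [S [Q ( )]]]]

8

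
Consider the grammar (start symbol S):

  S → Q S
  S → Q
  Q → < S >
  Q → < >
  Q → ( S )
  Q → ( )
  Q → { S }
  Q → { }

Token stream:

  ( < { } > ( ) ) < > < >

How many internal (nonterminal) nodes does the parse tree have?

[S [Q ( [S [Q < [S [Q { }]] >] [S [Q ( )]]] )] [S [Q < >] [S [Q < >]]]]

12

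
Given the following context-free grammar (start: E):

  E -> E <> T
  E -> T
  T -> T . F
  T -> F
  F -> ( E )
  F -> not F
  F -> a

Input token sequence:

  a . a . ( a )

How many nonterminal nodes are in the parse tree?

10

[E [T [T [T [F a]] . [F a]] . [F ( [E [T [F a]]] )]]]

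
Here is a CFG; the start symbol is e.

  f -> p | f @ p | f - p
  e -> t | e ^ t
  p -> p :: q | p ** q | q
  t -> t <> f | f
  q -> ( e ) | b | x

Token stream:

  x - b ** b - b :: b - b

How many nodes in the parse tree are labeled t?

[e [t [f [f [f [f [p [q x]]] - [p [p [q b]] ** [q b]]] - [p [p [q b]] :: [q b]]] - [p [q b]]]]]

1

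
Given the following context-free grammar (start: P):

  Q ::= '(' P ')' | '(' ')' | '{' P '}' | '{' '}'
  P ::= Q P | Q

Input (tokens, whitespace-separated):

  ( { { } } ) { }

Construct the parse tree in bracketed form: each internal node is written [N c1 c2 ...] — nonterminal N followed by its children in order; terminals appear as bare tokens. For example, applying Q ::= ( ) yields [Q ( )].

[P [Q ( [P [Q { [P [Q { }]] }]] )] [P [Q { }]]]

P
Q P
( P ) P
( Q ) P
( { P } ) P
( { Q } ) P
( { { } } ) P
( { { } } ) Q
( { { } } ) { }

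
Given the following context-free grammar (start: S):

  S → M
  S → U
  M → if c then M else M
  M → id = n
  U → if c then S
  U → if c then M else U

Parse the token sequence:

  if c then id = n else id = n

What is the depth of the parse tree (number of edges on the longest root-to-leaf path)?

3

[S [M if c then [M id = n] else [M id = n]]]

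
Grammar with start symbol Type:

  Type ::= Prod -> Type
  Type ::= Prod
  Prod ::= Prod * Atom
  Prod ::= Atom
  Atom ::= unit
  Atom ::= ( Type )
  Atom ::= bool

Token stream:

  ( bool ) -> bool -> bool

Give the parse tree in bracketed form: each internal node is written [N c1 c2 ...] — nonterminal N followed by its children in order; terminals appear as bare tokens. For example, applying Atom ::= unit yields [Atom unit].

Type
Prod -> Type
Atom -> Type
( Type ) -> Type
( Prod ) -> Type
( Atom ) -> Type
( bool ) -> Type
( bool ) -> Prod -> Type
( bool ) -> Atom -> Type
( bool ) -> bool -> Type
( bool ) -> bool -> Prod
( bool ) -> bool -> Atom
( bool ) -> bool -> bool

[Type [Prod [Atom ( [Type [Prod [Atom bool]]] )]] -> [Type [Prod [Atom bool]] -> [Type [Prod [Atom bool]]]]]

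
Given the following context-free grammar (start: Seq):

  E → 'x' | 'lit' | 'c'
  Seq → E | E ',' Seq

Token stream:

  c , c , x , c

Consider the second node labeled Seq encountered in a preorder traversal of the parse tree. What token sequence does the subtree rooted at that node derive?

[Seq [E c] , [Seq [E c] , [Seq [E x] , [Seq [E c]]]]]

c , x , c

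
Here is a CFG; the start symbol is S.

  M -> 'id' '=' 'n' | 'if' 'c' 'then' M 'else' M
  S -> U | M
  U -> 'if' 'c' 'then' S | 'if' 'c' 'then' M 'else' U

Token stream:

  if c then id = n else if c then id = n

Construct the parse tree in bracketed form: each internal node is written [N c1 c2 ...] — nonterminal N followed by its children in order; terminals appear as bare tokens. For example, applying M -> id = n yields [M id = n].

S
U
if c then M else U
if c then id = n else U
if c then id = n else if c then S
if c then id = n else if c then M
if c then id = n else if c then id = n

[S [U if c then [M id = n] else [U if c then [S [M id = n]]]]]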